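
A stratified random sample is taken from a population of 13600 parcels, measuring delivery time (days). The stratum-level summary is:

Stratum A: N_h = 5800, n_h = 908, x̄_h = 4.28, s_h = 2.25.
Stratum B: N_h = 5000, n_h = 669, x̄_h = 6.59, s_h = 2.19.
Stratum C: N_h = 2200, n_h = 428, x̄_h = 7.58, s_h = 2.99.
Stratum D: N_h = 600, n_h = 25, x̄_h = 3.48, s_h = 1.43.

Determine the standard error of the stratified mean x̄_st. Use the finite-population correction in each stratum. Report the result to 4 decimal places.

V̂(x̄_st) = Σ W_h² (1 − n_h/N_h) s_h²/n_h, with W_h = N_h/N and N = 13600:
  stratum A: (5800/13600)²·(1 − 908/5800)·2.25²/908 = 0.000855295
  stratum B: (5000/13600)²·(1 − 669/5000)·2.19²/669 = 0.000839349
  stratum C: (2200/13600)²·(1 − 428/2200)·2.99²/428 = 0.000440258
  stratum D: (600/13600)²·(1 − 25/600)·1.43²/25 = 0.000152571
V̂(x̄_st) = 0.00228747
SE(x̄_st) = √0.00228747 = 0.0478275

SE(x̄_st) ≈ 0.0478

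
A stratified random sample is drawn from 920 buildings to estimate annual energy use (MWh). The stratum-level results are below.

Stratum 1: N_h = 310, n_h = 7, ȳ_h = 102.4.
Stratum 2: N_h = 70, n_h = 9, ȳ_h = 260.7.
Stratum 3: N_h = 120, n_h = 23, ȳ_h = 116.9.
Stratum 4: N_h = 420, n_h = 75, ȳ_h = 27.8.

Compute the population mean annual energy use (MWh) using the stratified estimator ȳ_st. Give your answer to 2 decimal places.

ȳ_st ≈ 82.28

N = Σ N_h = 920. Stratum weights W_h = N_h/N.
ȳ_st = (310·102.4 + 70·260.7 + 120·116.9 + 420·27.8) / 920 = 82.2793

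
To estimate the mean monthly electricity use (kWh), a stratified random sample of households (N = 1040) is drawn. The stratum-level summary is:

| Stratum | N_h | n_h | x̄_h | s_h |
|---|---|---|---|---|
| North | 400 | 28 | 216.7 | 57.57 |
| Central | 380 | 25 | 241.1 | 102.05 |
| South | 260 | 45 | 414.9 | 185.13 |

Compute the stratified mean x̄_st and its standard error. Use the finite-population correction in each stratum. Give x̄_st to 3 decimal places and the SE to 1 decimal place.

x̄_st ≈ 275.165, SE ≈ 10.4

x̄_st = Σ W_h x̄_h = (400·216.7 + 380·241.1 + 260·414.9)/1040 = 275.16538
V̂(x̄_st) = Σ W_h² (1 − n_h/N_h) s_h²/n_h, with W_h = N_h/N and N = 1040:
  stratum North: (400/1040)²·(1 − 28/400)·57.57²/28 = 16.2844
  stratum Central: (380/1040)²·(1 − 25/380)·102.05²/25 = 51.9555
  stratum South: (260/1040)²·(1 − 45/260)·185.13²/45 = 39.3628
V̂(x̄_st) = 107.603
SE(x̄_st) = √107.603 = 10.3732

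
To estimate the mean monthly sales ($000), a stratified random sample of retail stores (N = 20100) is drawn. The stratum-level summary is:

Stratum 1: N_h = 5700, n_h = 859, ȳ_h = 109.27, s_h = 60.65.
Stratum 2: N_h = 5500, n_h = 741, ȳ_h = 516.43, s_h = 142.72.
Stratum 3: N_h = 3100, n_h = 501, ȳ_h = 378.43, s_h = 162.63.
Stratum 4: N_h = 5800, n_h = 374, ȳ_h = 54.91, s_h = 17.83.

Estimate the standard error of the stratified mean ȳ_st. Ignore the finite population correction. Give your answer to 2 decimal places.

SE(ȳ_st) ≈ 1.93

V̂(ȳ_st) = Σ W_h² s_h²/n_h, with W_h = N_h/N and N = 20100:
  stratum 1: (5700/20100)²·60.65²/859 = 0.344371
  stratum 2: (5500/20100)²·142.72²/741 = 2.05819
  stratum 3: (3100/20100)²·162.63²/501 = 1.25573
  stratum 4: (5800/20100)²·17.83²/374 = 0.0707775
V̂(ȳ_st) = 3.72906
SE(ȳ_st) = √3.72906 = 1.93108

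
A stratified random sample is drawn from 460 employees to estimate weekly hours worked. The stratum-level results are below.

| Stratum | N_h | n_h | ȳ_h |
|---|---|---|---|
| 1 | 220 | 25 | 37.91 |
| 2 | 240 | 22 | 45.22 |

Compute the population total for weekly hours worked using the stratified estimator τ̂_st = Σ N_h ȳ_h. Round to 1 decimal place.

τ̂_st = Σ N_h ȳ_h = 220·37.91 + 240·45.22 = 19193.0

τ̂_st ≈ 19193.0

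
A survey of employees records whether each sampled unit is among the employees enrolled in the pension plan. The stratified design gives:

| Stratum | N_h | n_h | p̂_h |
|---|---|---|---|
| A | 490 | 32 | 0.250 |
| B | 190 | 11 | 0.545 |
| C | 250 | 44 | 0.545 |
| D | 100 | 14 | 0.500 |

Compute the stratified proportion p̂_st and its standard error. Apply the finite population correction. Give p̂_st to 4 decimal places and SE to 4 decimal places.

p̂_st ≈ 0.4003, SE ≈ 0.0501

N = 1030; stratum weights W_h = N_h/N.
p̂_st = Σ W_h p̂_h = (490·0.250 + 190·0.545 + 250·0.545 + 100·0.500)/1030 = 0.40029
V̂(p̂_st) = Σ W_h² (1 − n_h/N_h) p̂_h(1−p̂_h)/(n_h−1):
  stratum A: (490/1030)²·(1 − 32/490)·0.250·0.750/31 = 0.00127946
  stratum B: (190/1030)²·(1 − 11/190)·0.545·0.455/10 = 0.00079495
  stratum C: (250/1030)²·(1 − 44/250)·0.545·0.455/43 = 0.000279945
  stratum D: (100/1030)²·(1 − 14/100)·0.500·0.500/13 = 0.000155891
V̂(p̂_st) = 0.00251025; SE = √V̂ = 0.0501024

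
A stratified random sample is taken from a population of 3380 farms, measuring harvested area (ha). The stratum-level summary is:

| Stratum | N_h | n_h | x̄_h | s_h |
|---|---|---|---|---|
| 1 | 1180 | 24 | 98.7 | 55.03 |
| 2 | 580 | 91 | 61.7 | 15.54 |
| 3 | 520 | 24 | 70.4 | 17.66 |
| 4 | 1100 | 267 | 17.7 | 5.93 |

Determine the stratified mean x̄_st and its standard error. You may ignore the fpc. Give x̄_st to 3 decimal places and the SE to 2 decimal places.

x̄_st = Σ W_h x̄_h = (1180·98.7 + 580·61.7 + 520·70.4 + 1100·17.7)/3380 = 61.63609
V̂(x̄_st) = Σ W_h² s_h²/n_h, with W_h = N_h/N and N = 3380:
  stratum 1: (1180/3380)²·55.03²/24 = 15.3787
  stratum 2: (580/3380)²·15.54²/91 = 0.0781418
  stratum 3: (520/3380)²·17.66²/24 = 0.30757
  stratum 4: (1100/3380)²·5.93²/267 = 0.0139492
V̂(x̄_st) = 15.7783
SE(x̄_st) = √15.7783 = 3.97219

x̄_st ≈ 61.636, SE ≈ 3.97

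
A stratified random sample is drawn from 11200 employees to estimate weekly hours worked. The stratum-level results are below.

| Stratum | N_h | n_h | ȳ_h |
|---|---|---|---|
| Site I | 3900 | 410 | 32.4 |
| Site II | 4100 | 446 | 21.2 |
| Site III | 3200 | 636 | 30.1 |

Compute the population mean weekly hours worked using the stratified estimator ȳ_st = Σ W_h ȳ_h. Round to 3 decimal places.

N = Σ N_h = 11200. Stratum weights W_h = N_h/N.
ȳ_st = (3900·32.4 + 4100·21.2 + 3200·30.1) / 11200 = 27.64286

ȳ_st ≈ 27.643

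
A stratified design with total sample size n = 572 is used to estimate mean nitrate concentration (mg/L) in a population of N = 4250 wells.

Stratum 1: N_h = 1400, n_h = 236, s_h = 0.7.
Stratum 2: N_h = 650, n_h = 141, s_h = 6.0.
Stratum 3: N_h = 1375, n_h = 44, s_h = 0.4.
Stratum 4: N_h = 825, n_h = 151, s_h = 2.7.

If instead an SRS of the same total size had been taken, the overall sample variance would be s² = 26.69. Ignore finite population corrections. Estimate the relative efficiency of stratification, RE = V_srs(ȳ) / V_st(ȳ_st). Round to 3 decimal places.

V̂(ȳ_st) = Σ W_h² s_h²/n_h, with W_h = N_h/N and N = 4250:
  stratum 1: (1400/4250)²·0.7²/236 = 0.000225301
  stratum 2: (650/4250)²·6.0²/141 = 0.00597217
  stratum 3: (1375/4250)²·0.4²/44 = 0.000380623
  stratum 4: (825/4250)²·2.7²/151 = 0.0018192
V_st = 0.0083973
V_srs = s²/n = 26.69/572 = 0.0466608
Relative efficiency = V_srs / V_st = 0.0466608/0.0083973 = 5.5567

RE ≈ 5.557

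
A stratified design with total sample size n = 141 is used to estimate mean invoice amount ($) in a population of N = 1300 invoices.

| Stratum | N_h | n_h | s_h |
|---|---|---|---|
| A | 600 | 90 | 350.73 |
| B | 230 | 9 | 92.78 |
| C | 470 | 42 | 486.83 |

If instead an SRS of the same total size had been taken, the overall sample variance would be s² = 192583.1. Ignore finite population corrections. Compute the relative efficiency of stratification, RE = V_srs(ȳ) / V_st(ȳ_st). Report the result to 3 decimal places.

V̂(ȳ_st) = Σ W_h² s_h²/n_h, with W_h = N_h/N and N = 1300:
  stratum A: (600/1300)²·350.73²/90 = 291.152
  stratum B: (230/1300)²·92.78²/9 = 29.9389
  stratum C: (470/1300)²·486.83²/42 = 737.589
V_st = 1058.68
V_srs = s²/n = 192583.1/141 = 1365.84
Relative efficiency = V_srs / V_st = 1365.84/1058.68 = 1.2901

RE ≈ 1.290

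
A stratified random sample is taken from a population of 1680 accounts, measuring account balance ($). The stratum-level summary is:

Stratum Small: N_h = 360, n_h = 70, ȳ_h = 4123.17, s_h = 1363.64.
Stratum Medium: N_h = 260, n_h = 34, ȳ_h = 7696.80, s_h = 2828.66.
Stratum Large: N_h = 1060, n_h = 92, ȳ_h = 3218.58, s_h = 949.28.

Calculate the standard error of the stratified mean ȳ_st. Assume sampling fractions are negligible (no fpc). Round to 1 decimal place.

SE(ȳ_st) ≈ 103.7

V̂(ȳ_st) = Σ W_h² s_h²/n_h, with W_h = N_h/N and N = 1680:
  stratum Small: (360/1680)²·1363.64²/70 = 1219.8
  stratum Medium: (260/1680)²·2828.66²/34 = 5636.52
  stratum Large: (1060/1680)²·949.28²/92 = 3899.37
V̂(ȳ_st) = 10755.7
SE(ȳ_st) = √10755.7 = 103.71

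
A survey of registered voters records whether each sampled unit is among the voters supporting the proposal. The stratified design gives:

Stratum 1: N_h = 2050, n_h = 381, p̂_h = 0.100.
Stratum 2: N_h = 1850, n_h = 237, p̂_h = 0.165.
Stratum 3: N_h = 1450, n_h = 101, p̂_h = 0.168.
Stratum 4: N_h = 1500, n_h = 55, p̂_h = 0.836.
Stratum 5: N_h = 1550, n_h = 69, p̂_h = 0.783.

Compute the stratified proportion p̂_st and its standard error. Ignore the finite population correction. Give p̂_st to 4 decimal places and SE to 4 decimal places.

N = 8400; stratum weights W_h = N_h/N.
p̂_st = Σ W_h p̂_h = (2050·0.100 + 1850·0.165 + 1450·0.168 + 1500·0.836 + 1550·0.783)/8400 = 0.38351
V̂(p̂_st) = Σ W_h² p̂_h(1−p̂_h)/(n_h−1):
  stratum 1: (2050/8400)²·0.100·0.900/380 = 1.41061e-05
  stratum 2: (1850/8400)²·0.165·0.835/236 = 2.83167e-05
  stratum 3: (1450/8400)²·0.168·0.832/100 = 4.16495e-05
  stratum 4: (1500/8400)²·0.836·0.164/54 = 8.09618e-05
  stratum 5: (1550/8400)²·0.783·0.217/68 = 8.5078e-05
V̂(p̂_st) = 0.000250112; SE = √V̂ = 0.0158149

p̂_st ≈ 0.3835, SE ≈ 0.0158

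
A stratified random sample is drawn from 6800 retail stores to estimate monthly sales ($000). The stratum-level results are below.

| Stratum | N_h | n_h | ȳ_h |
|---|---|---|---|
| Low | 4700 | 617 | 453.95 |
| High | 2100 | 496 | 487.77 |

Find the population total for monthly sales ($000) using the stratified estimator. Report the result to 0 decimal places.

τ̂_st ≈ 3157882

τ̂_st = Σ N_h ȳ_h = 4700·453.95 + 2100·487.77 = 3157882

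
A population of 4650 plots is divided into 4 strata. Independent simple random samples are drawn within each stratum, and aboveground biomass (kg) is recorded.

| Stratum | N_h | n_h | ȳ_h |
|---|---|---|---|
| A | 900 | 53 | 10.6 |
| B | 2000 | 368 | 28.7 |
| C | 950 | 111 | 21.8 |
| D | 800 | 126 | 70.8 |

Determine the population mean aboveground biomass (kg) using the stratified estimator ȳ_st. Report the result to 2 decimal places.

ȳ_st ≈ 31.03

N = Σ N_h = 4650. Stratum weights W_h = N_h/N.
ȳ_st = (900·10.6 + 2000·28.7 + 950·21.8 + 800·70.8) / 4650 = 31.0301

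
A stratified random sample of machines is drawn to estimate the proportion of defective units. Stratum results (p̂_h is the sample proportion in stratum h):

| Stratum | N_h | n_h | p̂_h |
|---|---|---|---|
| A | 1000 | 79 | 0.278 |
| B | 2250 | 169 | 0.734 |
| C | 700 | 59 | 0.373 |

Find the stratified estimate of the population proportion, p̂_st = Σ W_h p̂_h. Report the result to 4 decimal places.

p̂_st ≈ 0.5546

N = 3950; stratum weights W_h = N_h/N.
p̂_st = Σ W_h p̂_h = (1000·0.278 + 2250·0.734 + 700·0.373)/3950 = 0.55458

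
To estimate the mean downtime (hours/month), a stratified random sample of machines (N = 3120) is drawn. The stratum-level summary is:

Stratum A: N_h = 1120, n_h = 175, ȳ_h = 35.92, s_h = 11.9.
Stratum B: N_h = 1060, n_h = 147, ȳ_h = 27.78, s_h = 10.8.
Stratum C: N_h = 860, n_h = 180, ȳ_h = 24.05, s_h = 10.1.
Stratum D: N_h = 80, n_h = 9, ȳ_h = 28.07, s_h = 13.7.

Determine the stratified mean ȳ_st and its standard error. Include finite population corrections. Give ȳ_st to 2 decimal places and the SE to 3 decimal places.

ȳ_st ≈ 29.68, SE ≈ 0.462

ȳ_st = Σ W_h ȳ_h = (1120·35.92 + 1060·27.78 + 860·24.05 + 80·28.07)/3120 = 29.68135
V̂(ȳ_st) = Σ W_h² (1 − n_h/N_h) s_h²/n_h, with W_h = N_h/N and N = 3120:
  stratum A: (1120/3120)²·(1 − 175/1120)·11.9²/175 = 0.0879825
  stratum B: (1060/3120)²·(1 − 147/1060)·10.8²/147 = 0.0788856
  stratum C: (860/3120)²·(1 − 180/860)·10.1²/180 = 0.0340462
  stratum D: (80/3120)²·(1 − 9/80)·13.7²/9 = 0.0121685
V̂(ȳ_st) = 0.213083
SE(ȳ_st) = √0.213083 = 0.461609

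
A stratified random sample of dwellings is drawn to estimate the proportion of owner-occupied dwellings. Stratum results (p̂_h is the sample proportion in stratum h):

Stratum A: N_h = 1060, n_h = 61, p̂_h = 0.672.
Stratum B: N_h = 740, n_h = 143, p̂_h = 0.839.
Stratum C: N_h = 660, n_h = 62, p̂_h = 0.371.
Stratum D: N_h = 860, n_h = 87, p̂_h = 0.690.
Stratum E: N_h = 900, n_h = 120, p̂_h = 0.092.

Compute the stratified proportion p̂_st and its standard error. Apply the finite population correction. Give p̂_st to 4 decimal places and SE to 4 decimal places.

N = 4220; stratum weights W_h = N_h/N.
p̂_st = Σ W_h p̂_h = (1060·0.672 + 740·0.839 + 660·0.371 + 860·0.690 + 900·0.092)/4220 = 0.53418
V̂(p̂_st) = Σ W_h² (1 − n_h/N_h) p̂_h(1−p̂_h)/(n_h−1):
  stratum A: (1060/4220)²·(1 − 61/1060)·0.672·0.328/60 = 0.000218443
  stratum B: (740/4220)²·(1 − 143/740)·0.839·0.161/142 = 2.35983e-05
  stratum C: (660/4220)²·(1 − 62/660)·0.371·0.629/61 = 8.47842e-05
  stratum D: (860/4220)²·(1 − 87/860)·0.690·0.310/86 = 9.28465e-05
  stratum E: (900/4220)²·(1 − 120/900)·0.092·0.908/119 = 2.76719e-05
V̂(p̂_st) = 0.000447344; SE = √V̂ = 0.0211505

p̂_st ≈ 0.5342, SE ≈ 0.0212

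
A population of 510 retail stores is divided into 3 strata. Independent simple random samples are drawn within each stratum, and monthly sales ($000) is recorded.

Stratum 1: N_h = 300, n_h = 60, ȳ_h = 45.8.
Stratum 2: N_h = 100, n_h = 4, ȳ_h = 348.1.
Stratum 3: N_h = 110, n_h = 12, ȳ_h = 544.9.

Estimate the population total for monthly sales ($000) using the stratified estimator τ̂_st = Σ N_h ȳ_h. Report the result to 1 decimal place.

τ̂_st = Σ N_h ȳ_h = 300·45.8 + 100·348.1 + 110·544.9 = 108489.0

τ̂_st ≈ 108489.0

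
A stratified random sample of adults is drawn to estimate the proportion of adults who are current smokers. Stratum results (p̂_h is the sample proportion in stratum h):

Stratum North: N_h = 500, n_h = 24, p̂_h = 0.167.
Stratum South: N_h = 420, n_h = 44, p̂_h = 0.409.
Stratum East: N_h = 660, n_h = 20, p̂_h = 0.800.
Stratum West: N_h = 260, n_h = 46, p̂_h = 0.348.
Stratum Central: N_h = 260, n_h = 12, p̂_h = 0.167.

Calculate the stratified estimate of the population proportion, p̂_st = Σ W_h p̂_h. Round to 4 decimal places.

N = 2100; stratum weights W_h = N_h/N.
p̂_st = Σ W_h p̂_h = (500·0.167 + 420·0.409 + 660·0.800 + 260·0.348 + 260·0.167)/2100 = 0.43675

p̂_st ≈ 0.4368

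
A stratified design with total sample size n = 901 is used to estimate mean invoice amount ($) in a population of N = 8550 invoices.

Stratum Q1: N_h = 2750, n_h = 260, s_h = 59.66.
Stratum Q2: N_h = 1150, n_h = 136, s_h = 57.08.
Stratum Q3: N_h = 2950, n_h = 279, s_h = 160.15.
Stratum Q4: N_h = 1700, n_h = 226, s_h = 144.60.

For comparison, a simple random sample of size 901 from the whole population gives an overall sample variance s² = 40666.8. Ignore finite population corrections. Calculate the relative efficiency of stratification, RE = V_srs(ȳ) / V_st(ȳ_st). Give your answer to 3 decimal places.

RE ≈ 2.744

V̂(ȳ_st) = Σ W_h² s_h²/n_h, with W_h = N_h/N and N = 8550:
  stratum Q1: (2750/8550)²·59.66²/260 = 1.41621
  stratum Q2: (1150/8550)²·57.08²/136 = 0.433404
  stratum Q3: (2950/8550)²·160.15²/279 = 10.9436
  stratum Q4: (1700/8550)²·144.60²/226 = 3.65758
V_st = 16.4508
V_srs = s²/n = 40666.8/901 = 45.1352
Relative efficiency = V_srs / V_st = 45.1352/16.4508 = 2.7436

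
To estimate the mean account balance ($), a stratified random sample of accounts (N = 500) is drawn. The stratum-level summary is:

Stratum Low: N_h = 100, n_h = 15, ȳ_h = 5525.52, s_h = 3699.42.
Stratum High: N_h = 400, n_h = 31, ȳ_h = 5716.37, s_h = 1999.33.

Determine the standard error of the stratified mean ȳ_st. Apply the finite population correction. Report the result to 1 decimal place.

SE(ȳ_st) ≈ 327.3

V̂(ȳ_st) = Σ W_h² (1 − n_h/N_h) s_h²/n_h, with W_h = N_h/N and N = 500:
  stratum Low: (100/500)²·(1 − 15/100)·3699.42²/15 = 31020.9
  stratum High: (400/500)²·(1 − 31/400)·1999.33²/31 = 76129.6
V̂(ȳ_st) = 107151
SE(ȳ_st) = √107151 = 327.339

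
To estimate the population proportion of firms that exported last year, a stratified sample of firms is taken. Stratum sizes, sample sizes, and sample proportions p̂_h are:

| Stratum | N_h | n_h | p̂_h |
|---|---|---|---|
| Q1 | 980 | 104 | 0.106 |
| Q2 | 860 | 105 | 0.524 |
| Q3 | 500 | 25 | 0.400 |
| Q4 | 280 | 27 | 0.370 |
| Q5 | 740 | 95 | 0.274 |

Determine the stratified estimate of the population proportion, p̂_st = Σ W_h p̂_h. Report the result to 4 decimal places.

N = 3360; stratum weights W_h = N_h/N.
p̂_st = Σ W_h p̂_h = (980·0.106 + 860·0.524 + 500·0.400 + 280·0.370 + 740·0.274)/3360 = 0.31574

p̂_st ≈ 0.3157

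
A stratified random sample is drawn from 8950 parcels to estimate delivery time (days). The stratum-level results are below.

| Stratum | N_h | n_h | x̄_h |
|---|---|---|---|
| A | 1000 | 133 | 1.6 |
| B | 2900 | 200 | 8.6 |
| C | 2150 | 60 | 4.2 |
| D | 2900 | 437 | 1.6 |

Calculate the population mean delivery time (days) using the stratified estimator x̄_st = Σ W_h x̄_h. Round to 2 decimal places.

x̄_st ≈ 4.49

N = Σ N_h = 8950. Stratum weights W_h = N_h/N.
x̄_st = (1000·1.6 + 2900·8.6 + 2150·4.2 + 2900·1.6) / 8950 = 4.4927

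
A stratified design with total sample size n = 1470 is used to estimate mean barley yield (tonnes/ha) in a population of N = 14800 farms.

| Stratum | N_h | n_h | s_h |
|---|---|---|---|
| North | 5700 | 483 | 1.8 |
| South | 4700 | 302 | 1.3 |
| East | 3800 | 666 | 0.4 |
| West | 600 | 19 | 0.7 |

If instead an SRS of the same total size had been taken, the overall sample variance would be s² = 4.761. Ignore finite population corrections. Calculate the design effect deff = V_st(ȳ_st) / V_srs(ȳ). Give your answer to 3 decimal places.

V̂(ȳ_st) = Σ W_h² s_h²/n_h, with W_h = N_h/N and N = 14800:
  stratum North: (5700/14800)²·1.8²/483 = 0.000995002
  stratum South: (4700/14800)²·1.3²/302 = 0.000564355
  stratum East: (3800/14800)²·0.4²/666 = 1.58376e-05
  stratum West: (600/14800)²·0.7²/19 = 4.23859e-05
V_st = 0.00161758
V_srs = s²/n = 4.761/1470 = 0.00323878
deff = V_st / V_srs = 0.00161758/0.00323878 = 0.4994

deff ≈ 0.499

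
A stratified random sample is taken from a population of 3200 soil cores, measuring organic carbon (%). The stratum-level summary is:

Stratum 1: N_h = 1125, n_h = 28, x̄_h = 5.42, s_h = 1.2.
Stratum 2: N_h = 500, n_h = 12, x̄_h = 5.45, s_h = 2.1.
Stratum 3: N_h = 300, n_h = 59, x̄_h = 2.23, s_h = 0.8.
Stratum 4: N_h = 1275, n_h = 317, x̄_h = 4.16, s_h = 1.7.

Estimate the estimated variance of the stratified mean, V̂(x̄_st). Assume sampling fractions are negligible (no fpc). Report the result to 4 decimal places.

V̂(x̄_st) = Σ W_h² s_h²/n_h, with W_h = N_h/N and N = 3200:
  stratum 1: (1125/3200)²·1.2²/28 = 0.00635638
  stratum 2: (500/3200)²·2.1²/12 = 0.00897217
  stratum 3: (300/3200)²·0.8²/59 = 9.5339e-05
  stratum 4: (1275/3200)²·1.7²/317 = 0.0014473
V̂(x̄_st) = 0.0168712

V̂(x̄_st) ≈ 0.0169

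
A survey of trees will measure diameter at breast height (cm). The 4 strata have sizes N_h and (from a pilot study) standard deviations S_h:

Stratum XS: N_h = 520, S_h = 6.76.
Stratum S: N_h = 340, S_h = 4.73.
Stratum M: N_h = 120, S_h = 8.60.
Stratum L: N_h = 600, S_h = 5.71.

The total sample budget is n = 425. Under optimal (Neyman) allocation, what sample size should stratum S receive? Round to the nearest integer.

71

Neyman allocation: n_h = n · N_h S_h / Σ N_i S_i, with n = 425.
  stratum XS: N_h·S_h = 520·6.76 = 3515.20
  stratum S: N_h·S_h = 340·4.73 = 1608.20
  stratum M: N_h·S_h = 120·8.60 = 1032.00
  stratum L: N_h·S_h = 600·5.71 = 3426.00
Σ N_h S_h = 9581.40
n for stratum S = 425·1608.20/9581.40 = 71.335 → 71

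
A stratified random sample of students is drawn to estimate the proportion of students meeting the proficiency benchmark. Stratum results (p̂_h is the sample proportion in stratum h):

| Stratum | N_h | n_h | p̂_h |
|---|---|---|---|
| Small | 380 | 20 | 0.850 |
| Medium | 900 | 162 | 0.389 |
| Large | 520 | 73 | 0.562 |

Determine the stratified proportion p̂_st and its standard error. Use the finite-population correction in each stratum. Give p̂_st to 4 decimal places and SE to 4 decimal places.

N = 1800; stratum weights W_h = N_h/N.
p̂_st = Σ W_h p̂_h = (380·0.850 + 900·0.389 + 520·0.562)/1800 = 0.53630
V̂(p̂_st) = Σ W_h² (1 − n_h/N_h) p̂_h(1−p̂_h)/(n_h−1):
  stratum Small: (380/1800)²·(1 − 20/380)·0.850·0.150/19 = 0.000283333
  stratum Medium: (900/1800)²·(1 − 162/900)·0.389·0.611/161 = 0.000302635
  stratum Large: (520/1800)²·(1 − 73/520)·0.562·0.438/72 = 0.00024527
V̂(p̂_st) = 0.000831238; SE = √V̂ = 0.0288312

p̂_st ≈ 0.5363, SE ≈ 0.0288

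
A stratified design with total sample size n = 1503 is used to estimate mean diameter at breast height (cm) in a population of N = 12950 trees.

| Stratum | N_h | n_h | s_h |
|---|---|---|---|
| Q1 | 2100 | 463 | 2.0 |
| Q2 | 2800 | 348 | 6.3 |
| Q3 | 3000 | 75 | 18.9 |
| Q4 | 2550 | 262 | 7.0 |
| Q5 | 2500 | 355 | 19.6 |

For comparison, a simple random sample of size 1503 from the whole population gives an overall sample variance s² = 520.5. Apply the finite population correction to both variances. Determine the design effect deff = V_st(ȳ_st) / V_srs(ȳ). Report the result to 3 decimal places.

V̂(ȳ_st) = Σ W_h² (1 − n_h/N_h) s_h²/n_h, with W_h = N_h/N and N = 12950:
  stratum Q1: (2100/12950)²·(1 − 463/2100)·2.0²/463 = 0.000177095
  stratum Q2: (2800/12950)²·(1 − 348/2800)·6.3²/348 = 0.00466918
  stratum Q3: (3000/12950)²·(1 − 75/3000)·18.9²/75 = 0.249213
  stratum Q4: (2550/12950)²·(1 − 262/2550)·7.0²/262 = 0.00650656
  stratum Q5: (2500/12950)²·(1 − 355/2500)·19.6²/355 = 0.0346028
V_st = 0.295168
V_srs = (1 − 1503/12950)·520.5/1503 = 0.306114
deff = V_st / V_srs = 0.295168/0.306114 = 0.9642

deff ≈ 0.964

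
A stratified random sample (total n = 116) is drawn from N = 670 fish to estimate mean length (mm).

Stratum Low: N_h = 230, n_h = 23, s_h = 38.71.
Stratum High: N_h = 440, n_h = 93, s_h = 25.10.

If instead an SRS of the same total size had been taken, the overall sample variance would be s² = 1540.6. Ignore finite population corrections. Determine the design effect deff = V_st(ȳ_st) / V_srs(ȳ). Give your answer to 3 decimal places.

deff ≈ 0.798

V̂(ȳ_st) = Σ W_h² s_h²/n_h, with W_h = N_h/N and N = 670:
  stratum Low: (230/670)²·38.71²/23 = 7.67758
  stratum High: (440/670)²·25.10²/93 = 2.9216
V_st = 10.5992
V_srs = s²/n = 1540.6/116 = 13.281
deff = V_st / V_srs = 10.5992/13.281 = 0.7981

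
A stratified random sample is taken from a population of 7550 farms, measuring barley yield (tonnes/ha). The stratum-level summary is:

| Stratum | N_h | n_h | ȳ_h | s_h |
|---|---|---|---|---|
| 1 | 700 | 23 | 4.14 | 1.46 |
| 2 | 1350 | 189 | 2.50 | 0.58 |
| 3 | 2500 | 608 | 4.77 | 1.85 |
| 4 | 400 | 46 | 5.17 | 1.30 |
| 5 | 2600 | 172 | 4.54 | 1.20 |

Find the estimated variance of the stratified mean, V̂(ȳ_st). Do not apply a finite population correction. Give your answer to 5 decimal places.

V̂(ȳ_st) ≈ 0.00257

V̂(ȳ_st) = Σ W_h² s_h²/n_h, with W_h = N_h/N and N = 7550:
  stratum 1: (700/7550)²·1.46²/23 = 0.000796673
  stratum 2: (1350/7550)²·0.58²/189 = 5.69073e-05
  stratum 3: (2500/7550)²·1.85²/608 = 0.0006172
  stratum 4: (400/7550)²·1.30²/46 = 0.000103123
  stratum 5: (2600/7550)²·1.20²/172 = 0.000992857
V̂(ȳ_st) = 0.00256676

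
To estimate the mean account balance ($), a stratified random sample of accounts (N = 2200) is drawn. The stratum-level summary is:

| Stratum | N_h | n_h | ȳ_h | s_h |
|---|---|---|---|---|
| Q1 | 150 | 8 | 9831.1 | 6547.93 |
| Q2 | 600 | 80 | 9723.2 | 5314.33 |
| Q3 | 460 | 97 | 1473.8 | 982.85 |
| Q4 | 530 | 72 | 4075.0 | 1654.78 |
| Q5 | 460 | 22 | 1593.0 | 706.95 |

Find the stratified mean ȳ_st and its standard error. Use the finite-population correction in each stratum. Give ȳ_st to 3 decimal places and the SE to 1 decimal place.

ȳ_st ≈ 4945.029, SE ≈ 222.6

ȳ_st = Σ W_h ȳ_h = (150·9831.1 + 600·9723.2 + 460·1473.8 + 530·4075.0 + 460·1593.0)/2200 = 4945.02864
V̂(ȳ_st) = Σ W_h² (1 − n_h/N_h) s_h²/n_h, with W_h = N_h/N and N = 2200:
  stratum Q1: (150/2200)²·(1 − 8/150)·6547.93²/8 = 23585.9
  stratum Q2: (600/2200)²·(1 − 80/600)·5314.33²/80 = 22757.1
  stratum Q3: (460/2200)²·(1 − 97/460)·982.85²/97 = 343.575
  stratum Q4: (530/2200)²·(1 − 72/530)·1654.78²/72 = 1907.41
  stratum Q5: (460/2200)²·(1 − 22/460)·706.95²/22 = 945.674
V̂(ȳ_st) = 49539.6
SE(ȳ_st) = √49539.6 = 222.575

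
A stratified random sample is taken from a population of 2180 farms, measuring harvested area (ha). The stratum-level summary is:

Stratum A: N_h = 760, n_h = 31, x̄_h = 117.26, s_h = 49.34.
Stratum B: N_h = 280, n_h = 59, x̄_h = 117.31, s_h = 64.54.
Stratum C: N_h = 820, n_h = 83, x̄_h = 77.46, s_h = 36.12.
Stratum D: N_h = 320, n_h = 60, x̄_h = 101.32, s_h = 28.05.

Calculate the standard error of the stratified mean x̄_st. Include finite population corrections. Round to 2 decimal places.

V̂(x̄_st) = Σ W_h² (1 − n_h/N_h) s_h²/n_h, with W_h = N_h/N and N = 2180:
  stratum A: (760/2180)²·(1 − 31/760)·49.34²/31 = 9.15513
  stratum B: (280/2180)²·(1 − 59/280)·64.54²/59 = 0.91927
  stratum C: (820/2180)²·(1 − 83/820)·36.12²/83 = 1.99888
  stratum D: (320/2180)²·(1 − 60/320)·28.05²/60 = 0.229575
V̂(x̄_st) = 12.3029
SE(x̄_st) = √12.3029 = 3.50754

SE(x̄_st) ≈ 3.51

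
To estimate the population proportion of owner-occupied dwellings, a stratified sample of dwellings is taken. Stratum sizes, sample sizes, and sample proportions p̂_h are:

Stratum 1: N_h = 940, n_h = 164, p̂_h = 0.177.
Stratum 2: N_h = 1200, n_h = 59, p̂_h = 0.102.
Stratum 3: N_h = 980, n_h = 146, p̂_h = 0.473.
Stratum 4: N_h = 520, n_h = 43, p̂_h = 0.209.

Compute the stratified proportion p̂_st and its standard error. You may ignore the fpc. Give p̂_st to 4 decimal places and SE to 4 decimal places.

p̂_st ≈ 0.2365, SE ≈ 0.0209

N = 3640; stratum weights W_h = N_h/N.
p̂_st = Σ W_h p̂_h = (940·0.177 + 1200·0.102 + 980·0.473 + 520·0.209)/3640 = 0.23654
V̂(p̂_st) = Σ W_h² p̂_h(1−p̂_h)/(n_h−1):
  stratum 1: (940/3640)²·0.177·0.823/163 = 5.95989e-05
  stratum 2: (1200/3640)²·0.102·0.898/58 = 0.000171636
  stratum 3: (980/3640)²·0.473·0.527/145 = 0.00012461
  stratum 4: (520/3640)²·0.209·0.791/42 = 8.03299e-05
V̂(p̂_st) = 0.000436175; SE = √V̂ = 0.0208848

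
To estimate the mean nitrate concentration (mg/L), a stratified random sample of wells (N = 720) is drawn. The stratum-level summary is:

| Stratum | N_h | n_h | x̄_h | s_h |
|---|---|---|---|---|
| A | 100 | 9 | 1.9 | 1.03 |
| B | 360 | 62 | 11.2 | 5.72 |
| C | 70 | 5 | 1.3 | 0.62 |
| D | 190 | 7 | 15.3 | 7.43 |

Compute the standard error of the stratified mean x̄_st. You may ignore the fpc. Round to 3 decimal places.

V̂(x̄_st) = Σ W_h² s_h²/n_h, with W_h = N_h/N and N = 720:
  stratum A: (100/720)²·1.03²/9 = 0.00227388
  stratum B: (360/720)²·5.72²/62 = 0.131929
  stratum C: (70/720)²·0.62²/5 = 0.000726682
  stratum D: (190/720)²·7.43²/7 = 0.549189
V̂(x̄_st) = 0.684119
SE(x̄_st) = √0.684119 = 0.827115

SE(x̄_st) ≈ 0.827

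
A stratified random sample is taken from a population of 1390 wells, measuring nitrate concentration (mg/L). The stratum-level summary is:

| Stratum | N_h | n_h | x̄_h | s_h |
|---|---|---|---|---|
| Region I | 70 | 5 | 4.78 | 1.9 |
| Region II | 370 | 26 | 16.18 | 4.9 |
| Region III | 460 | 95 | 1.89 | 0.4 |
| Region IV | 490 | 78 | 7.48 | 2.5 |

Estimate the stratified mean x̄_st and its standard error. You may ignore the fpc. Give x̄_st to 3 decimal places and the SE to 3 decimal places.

x̄_st = Σ W_h x̄_h = (70·4.78 + 370·16.18 + 460·1.89 + 490·7.48)/1390 = 7.80993
V̂(x̄_st) = Σ W_h² s_h²/n_h, with W_h = N_h/N and N = 1390:
  stratum Region I: (70/1390)²·1.9²/5 = 0.00183106
  stratum Region II: (370/1390)²·4.9²/26 = 0.0654324
  stratum Region III: (460/1390)²·0.4²/95 = 0.000184452
  stratum Region IV: (490/1390)²·2.5²/78 = 0.00995745
V̂(x̄_st) = 0.0774053
SE(x̄_st) = √0.0774053 = 0.278218

x̄_st ≈ 7.810, SE ≈ 0.278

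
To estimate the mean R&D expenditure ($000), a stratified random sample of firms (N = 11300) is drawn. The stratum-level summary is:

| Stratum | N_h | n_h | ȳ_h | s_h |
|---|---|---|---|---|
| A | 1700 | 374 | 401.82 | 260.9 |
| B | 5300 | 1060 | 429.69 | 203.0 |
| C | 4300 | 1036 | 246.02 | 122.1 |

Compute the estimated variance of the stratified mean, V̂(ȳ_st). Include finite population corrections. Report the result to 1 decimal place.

V̂(ȳ_st) = Σ W_h² (1 − n_h/N_h) s_h²/n_h, with W_h = N_h/N and N = 11300:
  stratum A: (1700/11300)²·(1 − 374/1700)·260.9²/374 = 3.21301
  stratum B: (5300/11300)²·(1 − 1060/5300)·203.0²/1060 = 6.84181
  stratum C: (4300/11300)²·(1 − 1036/4300)·122.1²/1036 = 1.58173
V̂(ȳ_st) = 11.6366

V̂(ȳ_st) ≈ 11.6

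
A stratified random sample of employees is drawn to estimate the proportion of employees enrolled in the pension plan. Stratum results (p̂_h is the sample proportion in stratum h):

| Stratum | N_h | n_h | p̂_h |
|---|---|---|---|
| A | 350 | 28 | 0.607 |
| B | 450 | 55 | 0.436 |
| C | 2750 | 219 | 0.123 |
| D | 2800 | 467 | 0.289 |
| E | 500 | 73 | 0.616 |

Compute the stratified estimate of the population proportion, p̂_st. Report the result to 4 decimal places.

N = 6850; stratum weights W_h = N_h/N.
p̂_st = Σ W_h p̂_h = (350·0.607 + 450·0.436 + 2750·0.123 + 2800·0.289 + 500·0.616)/6850 = 0.27213

p̂_st ≈ 0.2721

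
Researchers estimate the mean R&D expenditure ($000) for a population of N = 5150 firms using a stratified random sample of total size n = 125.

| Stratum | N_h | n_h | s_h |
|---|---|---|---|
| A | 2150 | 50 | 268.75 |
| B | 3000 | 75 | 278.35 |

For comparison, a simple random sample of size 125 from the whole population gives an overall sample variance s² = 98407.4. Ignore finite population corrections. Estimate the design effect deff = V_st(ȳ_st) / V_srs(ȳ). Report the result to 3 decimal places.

deff ≈ 0.765

V̂(ȳ_st) = Σ W_h² s_h²/n_h, with W_h = N_h/N and N = 5150:
  stratum A: (2150/5150)²·268.75²/50 = 251.762
  stratum B: (3000/5150)²·278.35²/75 = 350.549
V_st = 602.311
V_srs = s²/n = 98407.4/125 = 787.259
deff = V_st / V_srs = 602.311/787.259 = 0.7651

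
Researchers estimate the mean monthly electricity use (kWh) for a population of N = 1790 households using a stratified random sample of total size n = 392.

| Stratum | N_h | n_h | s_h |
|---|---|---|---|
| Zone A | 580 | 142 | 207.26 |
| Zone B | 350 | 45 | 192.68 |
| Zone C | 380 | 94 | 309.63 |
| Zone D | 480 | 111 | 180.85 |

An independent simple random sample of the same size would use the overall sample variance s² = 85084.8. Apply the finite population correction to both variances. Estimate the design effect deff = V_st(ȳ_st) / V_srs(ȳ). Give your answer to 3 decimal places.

deff ≈ 0.604

V̂(ȳ_st) = Σ W_h² (1 − n_h/N_h) s_h²/n_h, with W_h = N_h/N and N = 1790:
  stratum Zone A: (580/1790)²·(1 − 142/580)·207.26²/142 = 23.9849
  stratum Zone B: (350/1790)²·(1 − 45/350)·192.68²/45 = 27.4867
  stratum Zone C: (380/1790)²·(1 − 94/380)·309.63²/94 = 34.5941
  stratum Zone D: (480/1790)²·(1 − 111/480)·180.85²/111 = 16.2883
V_st = 102.354
V_srs = (1 − 392/1790)·85084.8/392 = 169.52
deff = V_st / V_srs = 102.354/169.52 = 0.6038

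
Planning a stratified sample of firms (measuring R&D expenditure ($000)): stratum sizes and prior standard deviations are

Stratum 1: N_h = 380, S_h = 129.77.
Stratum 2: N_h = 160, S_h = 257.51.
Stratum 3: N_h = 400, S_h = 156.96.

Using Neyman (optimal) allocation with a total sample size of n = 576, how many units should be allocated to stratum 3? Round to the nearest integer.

Neyman allocation: n_h = n · N_h S_h / Σ N_i S_i, with n = 576.
  stratum 1: N_h·S_h = 380·129.77 = 49312.60
  stratum 2: N_h·S_h = 160·257.51 = 41201.60
  stratum 3: N_h·S_h = 400·156.96 = 62784.00
Σ N_h S_h = 153298.20
n for stratum 3 = 576·62784.00/153298.20 = 235.904 → 236

236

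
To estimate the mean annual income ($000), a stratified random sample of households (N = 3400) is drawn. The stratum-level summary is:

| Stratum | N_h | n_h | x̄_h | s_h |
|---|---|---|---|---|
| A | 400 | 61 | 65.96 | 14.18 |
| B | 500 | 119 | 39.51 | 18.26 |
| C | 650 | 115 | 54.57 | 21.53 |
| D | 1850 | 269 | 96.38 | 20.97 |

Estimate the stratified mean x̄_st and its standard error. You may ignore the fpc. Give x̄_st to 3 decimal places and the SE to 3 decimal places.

x̄_st ≈ 76.445, SE ≈ 0.859

x̄_st = Σ W_h x̄_h = (400·65.96 + 500·39.51 + 650·54.57 + 1850·96.38)/3400 = 76.44485
V̂(x̄_st) = Σ W_h² s_h²/n_h, with W_h = N_h/N and N = 3400:
  stratum A: (400/3400)²·14.18²/61 = 0.0456231
  stratum B: (500/3400)²·18.26²/119 = 0.060595
  stratum C: (650/3400)²·21.53²/115 = 0.147319
  stratum D: (1850/3400)²·20.97²/269 = 0.483983
V̂(x̄_st) = 0.73752
SE(x̄_st) = √0.73752 = 0.85879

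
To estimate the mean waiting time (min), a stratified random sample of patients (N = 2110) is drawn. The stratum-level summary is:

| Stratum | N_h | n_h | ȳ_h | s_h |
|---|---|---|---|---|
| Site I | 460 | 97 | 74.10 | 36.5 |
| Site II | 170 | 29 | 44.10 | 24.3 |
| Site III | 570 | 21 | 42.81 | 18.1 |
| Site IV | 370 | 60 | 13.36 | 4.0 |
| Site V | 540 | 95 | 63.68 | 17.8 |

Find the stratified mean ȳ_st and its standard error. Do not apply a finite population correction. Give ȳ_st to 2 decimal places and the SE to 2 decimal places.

ȳ_st = Σ W_h ȳ_h = (460·74.10 + 170·44.10 + 570·42.81 + 370·13.36 + 540·63.68)/2110 = 49.91237
V̂(ȳ_st) = Σ W_h² s_h²/n_h, with W_h = N_h/N and N = 2110:
  stratum Site I: (460/2110)²·36.5²/97 = 0.652777
  stratum Site II: (170/2110)²·24.3²/29 = 0.132174
  stratum Site III: (570/2110)²·18.1²/21 = 1.13847
  stratum Site IV: (370/2110)²·4.0²/60 = 0.00819988
  stratum Site V: (540/2110)²·17.8²/95 = 0.218443
V̂(ȳ_st) = 2.15007
SE(ȳ_st) = √2.15007 = 1.46631

ȳ_st ≈ 49.91, SE ≈ 1.47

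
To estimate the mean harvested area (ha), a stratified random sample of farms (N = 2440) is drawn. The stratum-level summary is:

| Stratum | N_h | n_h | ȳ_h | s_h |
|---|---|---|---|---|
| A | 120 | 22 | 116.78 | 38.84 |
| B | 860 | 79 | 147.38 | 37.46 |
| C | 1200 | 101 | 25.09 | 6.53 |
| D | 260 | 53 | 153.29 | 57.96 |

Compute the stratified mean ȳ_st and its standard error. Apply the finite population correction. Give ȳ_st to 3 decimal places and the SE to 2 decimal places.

ȳ_st = Σ W_h ȳ_h = (120·116.78 + 860·147.38 + 1200·25.09 + 260·153.29)/2440 = 86.36221
V̂(ȳ_st) = Σ W_h² (1 − n_h/N_h) s_h²/n_h, with W_h = N_h/N and N = 2440:
  stratum A: (120/2440)²·(1 − 22/120)·38.84²/22 = 0.135445
  stratum B: (860/2440)²·(1 − 79/860)·37.46²/79 = 2.00391
  stratum C: (1200/2440)²·(1 − 101/1200)·6.53²/101 = 0.09352
  stratum D: (260/2440)²·(1 − 53/260)·57.96²/53 = 0.572987
V̂(ȳ_st) = 2.80586
SE(ȳ_st) = √2.80586 = 1.67507

ȳ_st ≈ 86.362, SE ≈ 1.68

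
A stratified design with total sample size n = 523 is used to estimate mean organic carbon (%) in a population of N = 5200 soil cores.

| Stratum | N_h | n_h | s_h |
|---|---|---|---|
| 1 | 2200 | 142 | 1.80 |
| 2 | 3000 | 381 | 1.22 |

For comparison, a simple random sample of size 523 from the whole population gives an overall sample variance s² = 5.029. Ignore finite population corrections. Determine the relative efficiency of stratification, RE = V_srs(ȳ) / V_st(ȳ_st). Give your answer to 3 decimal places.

V̂(ȳ_st) = Σ W_h² s_h²/n_h, with W_h = N_h/N and N = 5200:
  stratum 1: (2200/5200)²·1.80²/142 = 0.00408409
  stratum 2: (3000/5200)²·1.22²/381 = 0.00130026
V_st = 0.00538435
V_srs = s²/n = 5.029/523 = 0.00961568
Relative efficiency = V_srs / V_st = 0.00961568/0.00538435 = 1.7859

RE ≈ 1.786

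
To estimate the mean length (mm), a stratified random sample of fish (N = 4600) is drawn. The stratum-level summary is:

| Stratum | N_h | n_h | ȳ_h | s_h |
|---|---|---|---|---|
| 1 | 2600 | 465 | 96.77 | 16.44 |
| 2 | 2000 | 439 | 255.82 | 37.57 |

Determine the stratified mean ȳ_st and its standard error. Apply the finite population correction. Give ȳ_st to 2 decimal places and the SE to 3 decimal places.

ȳ_st = Σ W_h ȳ_h = (2600·96.77 + 2000·255.82)/4600 = 165.92217
V̂(ȳ_st) = Σ W_h² (1 − n_h/N_h) s_h²/n_h, with W_h = N_h/N and N = 4600:
  stratum 1: (2600/4600)²·(1 − 465/2600)·16.44²/465 = 0.152478
  stratum 2: (2000/4600)²·(1 − 439/2000)·37.57²/439 = 0.47439
V̂(ȳ_st) = 0.626867
SE(ȳ_st) = √0.626867 = 0.791749

ȳ_st ≈ 165.92, SE ≈ 0.792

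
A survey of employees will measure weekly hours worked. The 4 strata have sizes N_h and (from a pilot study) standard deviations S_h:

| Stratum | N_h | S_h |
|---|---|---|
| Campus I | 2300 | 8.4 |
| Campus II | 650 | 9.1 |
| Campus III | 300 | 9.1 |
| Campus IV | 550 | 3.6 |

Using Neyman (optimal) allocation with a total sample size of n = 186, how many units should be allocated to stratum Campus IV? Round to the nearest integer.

12

Neyman allocation: n_h = n · N_h S_h / Σ N_i S_i, with n = 186.
  stratum Campus I: N_h·S_h = 2300·8.4 = 19320.00
  stratum Campus II: N_h·S_h = 650·9.1 = 5915.00
  stratum Campus III: N_h·S_h = 300·9.1 = 2730.00
  stratum Campus IV: N_h·S_h = 550·3.6 = 1980.00
Σ N_h S_h = 29945.00
n for stratum Campus IV = 186·1980.00/29945.00 = 12.299 → 12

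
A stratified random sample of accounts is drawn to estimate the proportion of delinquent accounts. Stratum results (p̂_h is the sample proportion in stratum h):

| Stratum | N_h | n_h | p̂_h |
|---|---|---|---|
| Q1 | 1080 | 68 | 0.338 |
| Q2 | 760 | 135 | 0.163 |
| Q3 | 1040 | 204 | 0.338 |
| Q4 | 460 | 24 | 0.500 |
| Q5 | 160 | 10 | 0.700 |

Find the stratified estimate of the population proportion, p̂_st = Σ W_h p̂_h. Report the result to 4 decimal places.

p̂_st ≈ 0.3378

N = 3500; stratum weights W_h = N_h/N.
p̂_st = Σ W_h p̂_h = (1080·0.338 + 760·0.163 + 1040·0.338 + 460·0.500 + 160·0.700)/3500 = 0.33784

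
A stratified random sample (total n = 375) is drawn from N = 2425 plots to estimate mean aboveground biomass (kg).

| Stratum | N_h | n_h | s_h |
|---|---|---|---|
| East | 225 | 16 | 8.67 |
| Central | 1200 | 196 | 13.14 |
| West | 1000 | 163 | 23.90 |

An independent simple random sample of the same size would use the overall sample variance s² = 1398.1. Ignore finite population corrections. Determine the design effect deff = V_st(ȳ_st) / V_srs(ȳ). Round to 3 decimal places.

deff ≈ 0.229

V̂(ȳ_st) = Σ W_h² s_h²/n_h, with W_h = N_h/N and N = 2425:
  stratum East: (225/2425)²·8.67²/16 = 0.0404445
  stratum Central: (1200/2425)²·13.14²/196 = 0.215712
  stratum West: (1000/2425)²·23.90²/163 = 0.595916
V_st = 0.852072
V_srs = s²/n = 1398.1/375 = 3.72827
deff = V_st / V_srs = 0.852072/3.72827 = 0.2285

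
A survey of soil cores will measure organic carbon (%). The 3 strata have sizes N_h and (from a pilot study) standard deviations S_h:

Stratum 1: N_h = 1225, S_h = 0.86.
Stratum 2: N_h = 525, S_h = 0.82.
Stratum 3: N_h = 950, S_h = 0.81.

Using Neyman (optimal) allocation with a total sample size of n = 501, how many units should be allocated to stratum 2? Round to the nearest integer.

96

Neyman allocation: n_h = n · N_h S_h / Σ N_i S_i, with n = 501.
  stratum 1: N_h·S_h = 1225·0.86 = 1053.50
  stratum 2: N_h·S_h = 525·0.82 = 430.50
  stratum 3: N_h·S_h = 950·0.81 = 769.50
Σ N_h S_h = 2253.50
n for stratum 2 = 501·430.50/2253.50 = 95.709 → 96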